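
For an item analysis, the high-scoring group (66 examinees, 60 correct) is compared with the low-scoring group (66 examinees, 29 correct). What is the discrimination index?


p_upper = 60/66 = 0.9091
p_lower = 29/66 = 0.4394
D = 0.9091 - 0.4394 = 0.4697

0.4697


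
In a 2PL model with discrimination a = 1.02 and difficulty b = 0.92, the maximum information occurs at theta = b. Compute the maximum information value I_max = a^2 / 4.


For 2PL, max info at theta = b = 0.92
I_max = a^2 / 4 = 1.02^2 / 4
= 1.0404 / 4
I_max = 0.2601

0.2601


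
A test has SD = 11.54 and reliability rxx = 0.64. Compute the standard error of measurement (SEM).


SEM = SD * sqrt(1 - rxx)
SEM = 11.54 * sqrt(1 - 0.64)
SEM = 11.54 * sqrt(0.36) = 11.54 * 0.6
SEM = 6.924

6.924


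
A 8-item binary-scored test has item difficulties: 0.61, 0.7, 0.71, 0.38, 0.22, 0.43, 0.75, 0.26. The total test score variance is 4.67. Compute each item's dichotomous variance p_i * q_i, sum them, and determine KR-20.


For each item, compute p_i * q_i:
  Item 1: 0.61 * 0.39 = 0.2379
  Item 2: 0.7 * 0.3 = 0.21
  Item 3: 0.71 * 0.29 = 0.2059
  Item 4: 0.38 * 0.62 = 0.2356
  Item 5: 0.22 * 0.78 = 0.1716
  Item 6: 0.43 * 0.57 = 0.2451
  Item 7: 0.75 * 0.25 = 0.1875
  Item 8: 0.26 * 0.74 = 0.1924
Sum(p_i * q_i) = 0.2379 + 0.21 + 0.2059 + 0.2356 + 0.1716 + 0.2451 + 0.1875 + 0.1924 = 1.686
KR-20 = (k/(k-1)) * (1 - Sum(p_i*q_i) / Var_total)
= (8/7) * (1 - 1.686/4.67)
= 1.1429 * 0.639
KR-20 = 0.7303

0.7303


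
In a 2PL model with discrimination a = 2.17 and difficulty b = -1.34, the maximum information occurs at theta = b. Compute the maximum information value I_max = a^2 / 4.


For 2PL, max info at theta = b = -1.34
I_max = a^2 / 4 = 2.17^2 / 4
= 4.7089 / 4
I_max = 1.1772

1.1772


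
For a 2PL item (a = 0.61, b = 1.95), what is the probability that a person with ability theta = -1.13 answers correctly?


a*(theta - b) = 0.61 * (-1.13 - 1.95) = -1.8788
exp(--1.8788) = 6.5456
P = 1 / (1 + 6.5456)
P = 0.1325

0.1325


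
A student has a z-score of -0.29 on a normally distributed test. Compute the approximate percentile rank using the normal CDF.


CDF(z) = 0.5 * (1 + erf(z/sqrt(2)))
erf(-0.2051) = -0.2282
CDF = 0.3859
Percentile rank = 0.3859 * 100 = 38.59

38.59


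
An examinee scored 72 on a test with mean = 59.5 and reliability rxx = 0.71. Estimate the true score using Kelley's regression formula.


T_est = rxx * X + (1 - rxx) * mean
T_est = 0.71 * 72 + 0.29 * 59.5
T_est = 51.12 + 17.255
T_est = 68.375

68.375


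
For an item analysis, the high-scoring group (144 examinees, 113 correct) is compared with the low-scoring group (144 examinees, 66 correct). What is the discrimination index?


p_upper = 113/144 = 0.7847
p_lower = 66/144 = 0.4583
D = 0.7847 - 0.4583 = 0.3264

0.3264


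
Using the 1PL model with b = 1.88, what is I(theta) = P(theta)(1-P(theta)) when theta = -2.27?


P = 1/(1+exp(-(-2.27-1.88))) = 0.0155
I = P*(1-P) = 0.0155 * 0.9845
I = 0.0153

0.0153


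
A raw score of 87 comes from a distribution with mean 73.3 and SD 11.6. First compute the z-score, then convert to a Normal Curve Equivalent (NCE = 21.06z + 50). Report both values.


z = (X - mean) / SD = (87 - 73.3) / 11.6
z = 13.7 / 11.6
z = 1.181
NCE = NCE = 21.06z + 50
Carry z at full precision (z = 13.7 / 11.6) into the conversion:
NCE = 21.06 * (13.7 / 11.6) + 50 = 288.522 / 11.6 + 50
NCE = 24.8726 + 50
NCE = 74.8726

74.8726


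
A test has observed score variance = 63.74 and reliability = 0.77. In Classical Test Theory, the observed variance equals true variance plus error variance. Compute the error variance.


var_true = rxx * var_obs = 0.77 * 63.74 = 49.0798
var_error = var_obs - var_true
var_error = 63.74 - 49.0798
var_error = 14.6602

14.6602


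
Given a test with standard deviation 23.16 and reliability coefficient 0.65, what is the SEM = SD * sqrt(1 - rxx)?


SEM = SD * sqrt(1 - rxx)
SEM = 23.16 * sqrt(1 - 0.65)
SEM = 23.16 * sqrt(0.35) = 23.16 * 0.591608
SEM = 13.7016

13.7016


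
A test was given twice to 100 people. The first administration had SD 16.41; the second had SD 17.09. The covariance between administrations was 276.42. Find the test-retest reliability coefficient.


r = cov(X,Y) / (SD_X * SD_Y)
r = 276.42 / (16.41 * 17.09)
r = 276.42 / 280.4469
r = 0.9856

0.9856


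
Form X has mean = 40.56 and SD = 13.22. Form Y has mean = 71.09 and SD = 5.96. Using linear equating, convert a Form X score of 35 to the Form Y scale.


slope = SD_Y / SD_X = 5.96 / 13.22 ~ 0.4508
intercept = mean_Y - slope * mean_X = 71.09 - (5.96 / 13.22) * 40.56 ~ 52.8043
Y = slope * X + intercept. To avoid rounding drift from the rounded slope/intercept, evaluate the equivalent form Y = mean_Y + SD_Y * (X - mean_X) / SD_X at full precision:
Y = 71.09 + 5.96 * (35 - 40.56) / 13.22
Y = 71.09 - 5.96 * 5.56 / 13.22
Y = 71.09 - 33.1376 / 13.22
Y = 71.09 - 2.5066
Y = 68.5834

68.5834


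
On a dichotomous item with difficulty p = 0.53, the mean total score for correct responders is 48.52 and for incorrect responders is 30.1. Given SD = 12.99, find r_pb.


q = 1 - p = 0.47
rpb = ((M1 - M0) / SD) * sqrt(p * q)
rpb = ((48.52 - 30.1) / 12.99) * sqrt(0.53 * 0.47)
rpb = 0.7077

0.7077


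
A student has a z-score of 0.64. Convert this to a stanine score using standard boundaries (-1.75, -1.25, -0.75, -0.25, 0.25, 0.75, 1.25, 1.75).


Stanine boundaries: [-1.75, -1.25, -0.75, -0.25, 0.25, 0.75, 1.25, 1.75]
z = 0.64
Check each boundary:
  z >= -1.75 -> could be stanine 2
  z >= -1.25 -> could be stanine 3
  z >= -0.75 -> could be stanine 4
  z >= -0.25 -> could be stanine 5
  z >= 0.25 -> could be stanine 6
  z < 0.75
  z < 1.25
  z < 1.75
Highest qualifying boundary gives stanine = 6

6


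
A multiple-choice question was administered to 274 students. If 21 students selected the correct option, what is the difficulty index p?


Item difficulty p = number correct / total examinees
p = 21 / 274
p = 0.0766

0.0766


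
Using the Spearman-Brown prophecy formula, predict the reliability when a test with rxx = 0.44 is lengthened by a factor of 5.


r_new = (n * rxx) / (1 + (n-1) * rxx)
r_new = (5 * 0.44) / (1 + 4 * 0.44)
r_new = 2.2 / 2.76
r_new = 0.7971

0.7971


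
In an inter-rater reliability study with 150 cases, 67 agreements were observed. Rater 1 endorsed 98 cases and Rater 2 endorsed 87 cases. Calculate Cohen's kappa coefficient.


P_o = 67/150 = 0.446667
P_e = (98*87 + 52*63) / 22500 = 0.524533
kappa = (P_o - P_e) / (1 - P_e)
kappa = (0.446667 - 0.524533) / (1 - 0.524533)
kappa = -0.1638

-0.1638


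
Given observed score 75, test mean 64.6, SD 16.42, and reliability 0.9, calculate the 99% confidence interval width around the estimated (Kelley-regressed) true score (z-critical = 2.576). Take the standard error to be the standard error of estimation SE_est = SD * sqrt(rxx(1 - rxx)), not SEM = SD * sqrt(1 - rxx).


True score estimate = 0.9*75 + 0.1*64.6 = 73.96
SE_est = SD * sqrt(rxx * (1 - rxx)) = 16.42 * sqrt(0.9 * 0.1) = 16.42 * sqrt(0.09) = 4.926
CI = T_est +/- z * SE_est, so width = 2 * z * SE_est = 2 * 2.576 * 4.926
Width = 25.3788

25.3788


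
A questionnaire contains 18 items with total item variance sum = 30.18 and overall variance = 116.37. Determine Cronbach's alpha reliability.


alpha = (k/(k-1)) * (1 - sum(si^2)/s_total^2)
= (18/17) * (1 - 30.18/116.37)
alpha = 0.7842

0.7842


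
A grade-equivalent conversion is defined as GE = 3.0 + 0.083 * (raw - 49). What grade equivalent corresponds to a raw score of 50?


raw - median = 50 - 49 = 1
slope * diff = 0.083 * 1 = 0.083
GE = 3.0 + 0.083
GE = 3.083

3.083


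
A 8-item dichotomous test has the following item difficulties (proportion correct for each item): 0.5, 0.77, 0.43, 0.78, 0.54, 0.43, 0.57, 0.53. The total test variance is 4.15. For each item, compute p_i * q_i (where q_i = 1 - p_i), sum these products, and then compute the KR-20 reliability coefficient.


For each item, compute p_i * q_i:
  Item 1: 0.5 * 0.5 = 0.25
  Item 2: 0.77 * 0.23 = 0.1771
  Item 3: 0.43 * 0.57 = 0.2451
  Item 4: 0.78 * 0.22 = 0.1716
  Item 5: 0.54 * 0.46 = 0.2484
  Item 6: 0.43 * 0.57 = 0.2451
  Item 7: 0.57 * 0.43 = 0.2451
  Item 8: 0.53 * 0.47 = 0.2491
Sum(p_i * q_i) = 0.25 + 0.1771 + 0.2451 + 0.1716 + 0.2484 + 0.2451 + 0.2451 + 0.2491 = 1.8315
KR-20 = (k/(k-1)) * (1 - Sum(p_i*q_i) / Var_total)
= (8/7) * (1 - 1.8315/4.15)
= 1.1429 * 0.5587
KR-20 = 0.6385

0.6385


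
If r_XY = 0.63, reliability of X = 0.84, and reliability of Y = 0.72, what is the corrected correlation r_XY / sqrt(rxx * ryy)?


r_corrected = rxy / sqrt(rxx * ryy)
= 0.63 / sqrt(0.84 * 0.72)
= 0.63 / sqrt(0.6048)
= 0.63 / 0.777689
r_corrected = 0.8101

0.8101


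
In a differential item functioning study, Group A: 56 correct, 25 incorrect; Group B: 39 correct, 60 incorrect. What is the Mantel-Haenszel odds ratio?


Odds_A = 56/25 = 2.24
Odds_B = 39/60 = 0.65
OR = Odds_A / Odds_B = 2.24 / 0.65
Exactly, OR = (56 * 60) / (25 * 39) = 3360 / 975
OR = 3.4462

3.4462


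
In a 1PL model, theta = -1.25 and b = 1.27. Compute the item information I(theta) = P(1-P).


P = 1/(1+exp(-(-1.25-1.27))) = 0.0745
I = P*(1-P) = 0.0745 * 0.9255
I = 0.0689

0.0689


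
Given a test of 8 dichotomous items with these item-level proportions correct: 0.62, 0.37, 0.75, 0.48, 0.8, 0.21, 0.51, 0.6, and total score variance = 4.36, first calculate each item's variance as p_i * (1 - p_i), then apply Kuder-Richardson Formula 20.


For each item, compute p_i * q_i:
  Item 1: 0.62 * 0.38 = 0.2356
  Item 2: 0.37 * 0.63 = 0.2331
  Item 3: 0.75 * 0.25 = 0.1875
  Item 4: 0.48 * 0.52 = 0.2496
  Item 5: 0.8 * 0.2 = 0.16
  Item 6: 0.21 * 0.79 = 0.1659
  Item 7: 0.51 * 0.49 = 0.2499
  Item 8: 0.6 * 0.4 = 0.24
Sum(p_i * q_i) = 0.2356 + 0.2331 + 0.1875 + 0.2496 + 0.16 + 0.1659 + 0.2499 + 0.24 = 1.7216
KR-20 = (k/(k-1)) * (1 - Sum(p_i*q_i) / Var_total)
= (8/7) * (1 - 1.7216/4.36)
= 1.1429 * 0.6051
KR-20 = 0.6916

0.6916


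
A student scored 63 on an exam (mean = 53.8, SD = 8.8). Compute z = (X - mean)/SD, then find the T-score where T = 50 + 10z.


z = (X - mean) / SD = (63 - 53.8) / 8.8
z = 9.2 / 8.8
z = 1.0455
T-score = T = 50 + 10z
Carry z at full precision (z = 9.2 / 8.8) into the conversion:
T-score = 50 + 10 * (9.2 / 8.8) = 50 + 92 / 8.8
T-score = 50 + 10.4545
T-score = 60.4545

60.4545


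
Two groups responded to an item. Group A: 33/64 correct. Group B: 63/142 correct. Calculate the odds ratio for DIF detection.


Odds_A = 33/31 = 1.0645
Odds_B = 63/79 = 0.7975
OR = Odds_A / Odds_B = 1.0645 / 0.7975
Exactly, OR = (33 * 79) / (31 * 63) = 2607 / 1953
OR = 1.3349

1.3349


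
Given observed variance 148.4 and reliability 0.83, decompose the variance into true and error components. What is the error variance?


var_true = rxx * var_obs = 0.83 * 148.4 = 123.172
var_error = var_obs - var_true
var_error = 148.4 - 123.172
var_error = 25.228

25.228


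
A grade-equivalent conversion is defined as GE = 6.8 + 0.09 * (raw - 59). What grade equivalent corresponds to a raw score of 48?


raw - median = 48 - 59 = -11
slope * diff = 0.09 * -11 = -0.99
GE = 6.8 + -0.99
GE = 5.81

5.81


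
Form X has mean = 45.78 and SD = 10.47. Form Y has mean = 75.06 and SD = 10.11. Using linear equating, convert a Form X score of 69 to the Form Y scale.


slope = SD_Y / SD_X = 10.11 / 10.47 ~ 0.9656
intercept = mean_Y - slope * mean_X = 75.06 - (10.11 / 10.47) * 45.78 ~ 30.8541
Y = slope * X + intercept. To avoid rounding drift from the rounded slope/intercept, evaluate the equivalent form Y = mean_Y + SD_Y * (X - mean_X) / SD_X at full precision:
Y = 75.06 + 10.11 * (69 - 45.78) / 10.47
Y = 75.06 + 10.11 * 23.22 / 10.47
Y = 75.06 + 234.7542 / 10.47
Y = 75.06 + 22.4216
Y = 97.4816

97.4816


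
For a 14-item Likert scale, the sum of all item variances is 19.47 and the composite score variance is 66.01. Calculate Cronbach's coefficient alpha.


alpha = (k/(k-1)) * (1 - sum(si^2)/s_total^2)
= (14/13) * (1 - 19.47/66.01)
alpha = 0.7593

0.7593


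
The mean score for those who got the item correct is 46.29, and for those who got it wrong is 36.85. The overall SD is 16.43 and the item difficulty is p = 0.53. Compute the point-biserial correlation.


q = 1 - p = 0.47
rpb = ((M1 - M0) / SD) * sqrt(p * q)
rpb = ((46.29 - 36.85) / 16.43) * sqrt(0.53 * 0.47)
rpb = 0.2868

0.2868


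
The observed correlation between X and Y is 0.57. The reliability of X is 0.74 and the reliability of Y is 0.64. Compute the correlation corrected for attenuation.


r_corrected = rxy / sqrt(rxx * ryy)
= 0.57 / sqrt(0.74 * 0.64)
= 0.57 / sqrt(0.4736)
= 0.57 / 0.688186
r_corrected = 0.8283

0.8283


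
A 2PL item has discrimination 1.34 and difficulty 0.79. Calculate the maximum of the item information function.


For 2PL, max info at theta = b = 0.79
I_max = a^2 / 4 = 1.34^2 / 4
= 1.7956 / 4
I_max = 0.4489

0.4489


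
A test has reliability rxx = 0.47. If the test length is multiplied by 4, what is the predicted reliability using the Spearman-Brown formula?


r_new = (n * rxx) / (1 + (n-1) * rxx)
r_new = (4 * 0.47) / (1 + 3 * 0.47)
r_new = 1.88 / 2.41
r_new = 0.7801

0.7801


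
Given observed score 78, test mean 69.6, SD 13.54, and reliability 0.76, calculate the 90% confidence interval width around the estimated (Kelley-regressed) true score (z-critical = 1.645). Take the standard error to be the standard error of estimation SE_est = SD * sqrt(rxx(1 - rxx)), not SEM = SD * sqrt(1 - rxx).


True score estimate = 0.76*78 + 0.24*69.6 = 75.984
SE_est = SD * sqrt(rxx * (1 - rxx)) = 13.54 * sqrt(0.76 * 0.24) = 13.54 * sqrt(0.1824) = 5.782706
CI = T_est +/- z * SE_est, so width = 2 * z * SE_est = 2 * 1.645 * 5.782706
Width = 19.0251

19.0251


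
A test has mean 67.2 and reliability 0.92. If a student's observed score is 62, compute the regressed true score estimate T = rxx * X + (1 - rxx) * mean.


T_est = rxx * X + (1 - rxx) * mean
T_est = 0.92 * 62 + 0.08 * 67.2
T_est = 57.04 + 5.376
T_est = 62.416

62.416


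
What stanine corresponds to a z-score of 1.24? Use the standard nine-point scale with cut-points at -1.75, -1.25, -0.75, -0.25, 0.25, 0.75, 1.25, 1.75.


Stanine boundaries: [-1.75, -1.25, -0.75, -0.25, 0.25, 0.75, 1.25, 1.75]
z = 1.24
Check each boundary:
  z >= -1.75 -> could be stanine 2
  z >= -1.25 -> could be stanine 3
  z >= -0.75 -> could be stanine 4
  z >= -0.25 -> could be stanine 5
  z >= 0.25 -> could be stanine 6
  z >= 0.75 -> could be stanine 7
  z < 1.25
  z < 1.75
Highest qualifying boundary gives stanine = 7

7


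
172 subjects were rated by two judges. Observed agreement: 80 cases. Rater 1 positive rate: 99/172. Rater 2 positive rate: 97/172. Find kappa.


P_o = 80/172 = 0.465116
P_e = (99*97 + 73*75) / 29584 = 0.509667
kappa = (P_o - P_e) / (1 - P_e)
kappa = (0.465116 - 0.509667) / (1 - 0.509667)
kappa = -0.0909

-0.0909


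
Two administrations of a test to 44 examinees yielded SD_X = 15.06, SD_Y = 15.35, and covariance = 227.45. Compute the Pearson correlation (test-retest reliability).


r = cov(X,Y) / (SD_X * SD_Y)
r = 227.45 / (15.06 * 15.35)
r = 227.45 / 231.171
r = 0.9839

0.9839


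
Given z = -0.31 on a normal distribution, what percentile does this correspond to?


CDF(z) = 0.5 * (1 + erf(z/sqrt(2)))
erf(-0.2192) = -0.2434
CDF = 0.3783
Percentile rank = 0.3783 * 100 = 37.83

37.83


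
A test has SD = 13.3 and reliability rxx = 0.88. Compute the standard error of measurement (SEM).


SEM = SD * sqrt(1 - rxx)
SEM = 13.3 * sqrt(1 - 0.88)
SEM = 13.3 * sqrt(0.12) = 13.3 * 0.34641
SEM = 4.6073

4.6073


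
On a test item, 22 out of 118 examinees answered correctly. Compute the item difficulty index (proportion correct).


Item difficulty p = number correct / total examinees
p = 22 / 118
p = 0.1864

0.1864


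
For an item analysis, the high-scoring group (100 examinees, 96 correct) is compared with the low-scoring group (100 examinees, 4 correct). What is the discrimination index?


p_upper = 96/100 = 0.96
p_lower = 4/100 = 0.04
D = 0.96 - 0.04 = 0.92

0.92


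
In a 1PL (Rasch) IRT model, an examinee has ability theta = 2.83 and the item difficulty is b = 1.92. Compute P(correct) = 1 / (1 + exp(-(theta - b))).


theta - b = 2.83 - 1.92 = 0.91
exp(-(theta - b)) = exp(-0.91) = 0.4025
P = 1 / (1 + 0.4025)
P = 0.713

0.713


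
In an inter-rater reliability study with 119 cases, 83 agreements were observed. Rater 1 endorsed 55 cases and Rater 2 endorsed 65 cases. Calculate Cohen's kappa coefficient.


P_o = 83/119 = 0.697479
P_e = (55*65 + 64*54) / 14161 = 0.496504
kappa = (P_o - P_e) / (1 - P_e)
kappa = (0.697479 - 0.496504) / (1 - 0.496504)
kappa = 0.3992

0.3992


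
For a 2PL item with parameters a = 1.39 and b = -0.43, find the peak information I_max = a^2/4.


For 2PL, max info at theta = b = -0.43
I_max = a^2 / 4 = 1.39^2 / 4
= 1.9321 / 4
I_max = 0.483

0.483


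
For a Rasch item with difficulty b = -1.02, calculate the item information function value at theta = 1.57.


P = 1/(1+exp(-(1.57--1.02))) = 0.9302
I = P*(1-P) = 0.9302 * 0.0698
I = 0.0649

0.0649


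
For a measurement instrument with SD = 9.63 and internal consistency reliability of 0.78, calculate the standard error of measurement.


SEM = SD * sqrt(1 - rxx)
SEM = 9.63 * sqrt(1 - 0.78)
SEM = 9.63 * sqrt(0.22) = 9.63 * 0.469042
SEM = 4.5169

4.5169


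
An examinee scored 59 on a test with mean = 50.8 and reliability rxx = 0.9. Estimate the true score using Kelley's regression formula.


T_est = rxx * X + (1 - rxx) * mean
T_est = 0.9 * 59 + 0.1 * 50.8
T_est = 53.1 + 5.08
T_est = 58.18

58.18


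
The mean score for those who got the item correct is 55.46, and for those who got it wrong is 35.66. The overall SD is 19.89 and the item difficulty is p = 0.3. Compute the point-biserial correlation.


q = 1 - p = 0.7
rpb = ((M1 - M0) / SD) * sqrt(p * q)
rpb = ((55.46 - 35.66) / 19.89) * sqrt(0.3 * 0.7)
rpb = 0.4562

0.4562


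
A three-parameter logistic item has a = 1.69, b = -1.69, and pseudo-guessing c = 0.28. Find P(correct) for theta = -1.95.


logit = 1.69*(-1.95 - -1.69) = -0.4394
P* = 1/(1 + exp(--0.4394)) = 0.3919
P = 0.28 + (1 - 0.28) * 0.3919
P = 0.5622

0.5622


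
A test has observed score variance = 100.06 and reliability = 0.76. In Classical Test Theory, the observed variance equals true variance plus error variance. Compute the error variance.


var_true = rxx * var_obs = 0.76 * 100.06 = 76.0456
var_error = var_obs - var_true
var_error = 100.06 - 76.0456
var_error = 24.0144

24.0144


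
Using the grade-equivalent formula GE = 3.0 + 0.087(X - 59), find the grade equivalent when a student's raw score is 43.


raw - median = 43 - 59 = -16
slope * diff = 0.087 * -16 = -1.392
GE = 3.0 + -1.392
GE = 1.608

1.608


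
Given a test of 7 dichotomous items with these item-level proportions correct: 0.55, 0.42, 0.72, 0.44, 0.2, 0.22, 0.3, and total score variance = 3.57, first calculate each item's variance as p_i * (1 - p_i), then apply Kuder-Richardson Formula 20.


For each item, compute p_i * q_i:
  Item 1: 0.55 * 0.45 = 0.2475
  Item 2: 0.42 * 0.58 = 0.2436
  Item 3: 0.72 * 0.28 = 0.2016
  Item 4: 0.44 * 0.56 = 0.2464
  Item 5: 0.2 * 0.8 = 0.16
  Item 6: 0.22 * 0.78 = 0.1716
  Item 7: 0.3 * 0.7 = 0.21
Sum(p_i * q_i) = 0.2475 + 0.2436 + 0.2016 + 0.2464 + 0.16 + 0.1716 + 0.21 = 1.4807
KR-20 = (k/(k-1)) * (1 - Sum(p_i*q_i) / Var_total)
= (7/6) * (1 - 1.4807/3.57)
= 1.1667 * 0.5852
KR-20 = 0.6828

0.6828


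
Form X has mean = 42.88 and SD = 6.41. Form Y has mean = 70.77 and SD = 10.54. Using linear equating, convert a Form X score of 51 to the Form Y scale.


slope = SD_Y / SD_X = 10.54 / 6.41 ~ 1.6443
intercept = mean_Y - slope * mean_X = 70.77 - (10.54 / 6.41) * 42.88 ~ 0.2622
Y = slope * X + intercept. To avoid rounding drift from the rounded slope/intercept, evaluate the equivalent form Y = mean_Y + SD_Y * (X - mean_X) / SD_X at full precision:
Y = 70.77 + 10.54 * (51 - 42.88) / 6.41
Y = 70.77 + 10.54 * 8.12 / 6.41
Y = 70.77 + 85.5848 / 6.41
Y = 70.77 + 13.3518
Y = 84.1218

84.1218


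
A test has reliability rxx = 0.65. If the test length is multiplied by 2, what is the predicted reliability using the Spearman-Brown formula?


r_new = (n * rxx) / (1 + (n-1) * rxx)
r_new = (2 * 0.65) / (1 + 1 * 0.65)
r_new = 1.3 / 1.65
r_new = 0.7879

0.7879


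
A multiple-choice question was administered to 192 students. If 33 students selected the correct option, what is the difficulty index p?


Item difficulty p = number correct / total examinees
p = 33 / 192
p = 0.1719

0.1719


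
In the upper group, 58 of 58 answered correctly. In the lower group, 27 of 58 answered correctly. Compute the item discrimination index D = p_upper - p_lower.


p_upper = 58/58 = 1.0
p_lower = 27/58 = 0.4655
D = 1.0 - 0.4655 = 0.5345

0.5345


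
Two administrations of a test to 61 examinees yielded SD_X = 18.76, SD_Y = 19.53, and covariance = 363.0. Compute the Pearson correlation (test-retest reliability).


r = cov(X,Y) / (SD_X * SD_Y)
r = 363.0 / (18.76 * 19.53)
r = 363.0 / 366.3828
r = 0.9908

0.9908


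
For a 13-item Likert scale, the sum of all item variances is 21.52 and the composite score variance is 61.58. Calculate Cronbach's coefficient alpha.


alpha = (k/(k-1)) * (1 - sum(si^2)/s_total^2)
= (13/12) * (1 - 21.52/61.58)
alpha = 0.7047

0.7047


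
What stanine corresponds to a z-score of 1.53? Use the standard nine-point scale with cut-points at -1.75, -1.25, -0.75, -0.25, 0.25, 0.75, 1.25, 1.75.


Stanine boundaries: [-1.75, -1.25, -0.75, -0.25, 0.25, 0.75, 1.25, 1.75]
z = 1.53
Check each boundary:
  z >= -1.75 -> could be stanine 2
  z >= -1.25 -> could be stanine 3
  z >= -0.75 -> could be stanine 4
  z >= -0.25 -> could be stanine 5
  z >= 0.25 -> could be stanine 6
  z >= 0.75 -> could be stanine 7
  z >= 1.25 -> could be stanine 8
  z < 1.75
Highest qualifying boundary gives stanine = 8

8


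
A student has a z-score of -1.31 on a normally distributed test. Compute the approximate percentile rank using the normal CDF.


CDF(z) = 0.5 * (1 + erf(z/sqrt(2)))
erf(-0.9263) = -0.8098
CDF = 0.0951
Percentile rank = 0.0951 * 100 = 9.51

9.51


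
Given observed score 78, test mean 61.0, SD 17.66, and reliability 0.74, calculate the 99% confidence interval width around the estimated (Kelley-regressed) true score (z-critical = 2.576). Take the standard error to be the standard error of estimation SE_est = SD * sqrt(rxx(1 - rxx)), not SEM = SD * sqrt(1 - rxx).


True score estimate = 0.74*78 + 0.26*61.0 = 73.58
SE_est = SD * sqrt(rxx * (1 - rxx)) = 17.66 * sqrt(0.74 * 0.26) = 17.66 * sqrt(0.1924) = 7.746281
CI = T_est +/- z * SE_est, so width = 2 * z * SE_est = 2 * 2.576 * 7.746281
Width = 39.9088

39.9088


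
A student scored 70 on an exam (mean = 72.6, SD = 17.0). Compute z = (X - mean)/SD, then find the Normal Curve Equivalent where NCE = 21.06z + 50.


z = (X - mean) / SD = (70 - 72.6) / 17.0
z = -2.6 / 17.0
z = -0.1529
NCE = NCE = 21.06z + 50
Carry z at full precision (z = -2.6 / 17.0) into the conversion:
NCE = 21.06 * (-2.6 / 17.0) + 50 = -54.756 / 17.0 + 50
NCE = -3.2209 + 50
NCE = 46.7791

46.7791


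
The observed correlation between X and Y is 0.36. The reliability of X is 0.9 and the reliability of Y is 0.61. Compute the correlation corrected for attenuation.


r_corrected = rxy / sqrt(rxx * ryy)
= 0.36 / sqrt(0.9 * 0.61)
= 0.36 / sqrt(0.549)
= 0.36 / 0.740945
r_corrected = 0.4859

0.4859


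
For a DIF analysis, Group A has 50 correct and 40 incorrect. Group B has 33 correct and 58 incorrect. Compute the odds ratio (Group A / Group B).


Odds_A = 50/40 = 1.25
Odds_B = 33/58 = 0.569
OR = Odds_A / Odds_B = 1.25 / 0.569
Exactly, OR = (50 * 58) / (40 * 33) = 2900 / 1320
OR = 2.197

2.197


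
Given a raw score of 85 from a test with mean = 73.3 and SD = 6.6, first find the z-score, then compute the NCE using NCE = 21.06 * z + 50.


z = (X - mean) / SD = (85 - 73.3) / 6.6
z = 11.7 / 6.6
z = 1.7727
NCE = NCE = 21.06z + 50
Carry z at full precision (z = 11.7 / 6.6) into the conversion:
NCE = 21.06 * (11.7 / 6.6) + 50 = 246.402 / 6.6 + 50
NCE = 37.3336 + 50
NCE = 87.3336

87.3336


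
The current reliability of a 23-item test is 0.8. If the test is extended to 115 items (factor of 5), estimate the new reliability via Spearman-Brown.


r_new = (n * rxx) / (1 + (n-1) * rxx)
r_new = (5 * 0.8) / (1 + 4 * 0.8)
r_new = 4.0 / 4.2
r_new = 0.9524

0.9524


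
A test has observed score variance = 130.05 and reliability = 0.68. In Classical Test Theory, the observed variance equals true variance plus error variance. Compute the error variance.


var_true = rxx * var_obs = 0.68 * 130.05 = 88.434
var_error = var_obs - var_true
var_error = 130.05 - 88.434
var_error = 41.616

41.616


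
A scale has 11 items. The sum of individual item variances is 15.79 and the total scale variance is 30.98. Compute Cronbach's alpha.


alpha = (k/(k-1)) * (1 - sum(si^2)/s_total^2)
= (11/10) * (1 - 15.79/30.98)
alpha = 0.5393

0.5393


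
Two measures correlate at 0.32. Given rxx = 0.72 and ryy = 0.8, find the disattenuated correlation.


r_corrected = rxy / sqrt(rxx * ryy)
= 0.32 / sqrt(0.72 * 0.8)
= 0.32 / sqrt(0.576)
= 0.32 / 0.758947
r_corrected = 0.4216

0.4216


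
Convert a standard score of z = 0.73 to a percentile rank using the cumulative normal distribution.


CDF(z) = 0.5 * (1 + erf(z/sqrt(2)))
erf(0.5162) = 0.5346
CDF = 0.7673
Percentile rank = 0.7673 * 100 = 76.73

76.73


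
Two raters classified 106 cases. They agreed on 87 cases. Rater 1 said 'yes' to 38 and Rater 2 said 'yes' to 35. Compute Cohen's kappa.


P_o = 87/106 = 0.820755
P_e = (38*35 + 68*71) / 11236 = 0.54806
kappa = (P_o - P_e) / (1 - P_e)
kappa = (0.820755 - 0.54806) / (1 - 0.54806)
kappa = 0.6034

0.6034


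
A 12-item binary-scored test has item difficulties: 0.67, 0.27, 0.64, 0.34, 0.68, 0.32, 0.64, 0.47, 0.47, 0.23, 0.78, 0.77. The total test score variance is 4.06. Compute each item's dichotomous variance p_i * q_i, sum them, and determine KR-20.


For each item, compute p_i * q_i:
  Item 1: 0.67 * 0.33 = 0.2211
  Item 2: 0.27 * 0.73 = 0.1971
  Item 3: 0.64 * 0.36 = 0.2304
  Item 4: 0.34 * 0.66 = 0.2244
  Item 5: 0.68 * 0.32 = 0.2176
  Item 6: 0.32 * 0.68 = 0.2176
  Item 7: 0.64 * 0.36 = 0.2304
  Item 8: 0.47 * 0.53 = 0.2491
  Item 9: 0.47 * 0.53 = 0.2491
  Item 10: 0.23 * 0.77 = 0.1771
  Item 11: 0.78 * 0.22 = 0.1716
  Item 12: 0.77 * 0.23 = 0.1771
Sum(p_i * q_i) = 0.2211 + 0.1971 + 0.2304 + 0.2244 + 0.2176 + 0.2176 + 0.2304 + 0.2491 + 0.2491 + 0.1771 + 0.1716 + 0.1771 = 2.5626
KR-20 = (k/(k-1)) * (1 - Sum(p_i*q_i) / Var_total)
= (12/11) * (1 - 2.5626/4.06)
= 1.0909 * 0.3688
KR-20 = 0.4023

0.4023


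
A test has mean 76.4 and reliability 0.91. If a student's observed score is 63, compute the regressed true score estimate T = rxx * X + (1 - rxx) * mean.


T_est = rxx * X + (1 - rxx) * mean
T_est = 0.91 * 63 + 0.09 * 76.4
T_est = 57.33 + 6.876
T_est = 64.206

64.206


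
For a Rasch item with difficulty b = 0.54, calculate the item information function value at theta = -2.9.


P = 1/(1+exp(-(-2.9-0.54))) = 0.0311
I = P*(1-P) = 0.0311 * 0.9689
I = 0.0301

0.0301


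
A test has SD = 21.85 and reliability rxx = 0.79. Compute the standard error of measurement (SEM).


SEM = SD * sqrt(1 - rxx)
SEM = 21.85 * sqrt(1 - 0.79)
SEM = 21.85 * sqrt(0.21) = 21.85 * 0.458258
SEM = 10.0129

10.0129


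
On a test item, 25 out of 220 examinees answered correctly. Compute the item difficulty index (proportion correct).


Item difficulty p = number correct / total examinees
p = 25 / 220
p = 0.1136

0.1136


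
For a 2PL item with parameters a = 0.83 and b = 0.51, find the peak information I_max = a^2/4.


For 2PL, max info at theta = b = 0.51
I_max = a^2 / 4 = 0.83^2 / 4
= 0.6889 / 4
I_max = 0.1722

0.1722


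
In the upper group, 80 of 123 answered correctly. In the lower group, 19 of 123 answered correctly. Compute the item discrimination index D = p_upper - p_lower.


p_upper = 80/123 = 0.6504
p_lower = 19/123 = 0.1545
D = 0.6504 - 0.1545 = 0.4959

0.4959


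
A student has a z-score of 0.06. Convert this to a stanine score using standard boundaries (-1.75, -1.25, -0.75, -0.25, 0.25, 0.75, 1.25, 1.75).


Stanine boundaries: [-1.75, -1.25, -0.75, -0.25, 0.25, 0.75, 1.25, 1.75]
z = 0.06
Check each boundary:
  z >= -1.75 -> could be stanine 2
  z >= -1.25 -> could be stanine 3
  z >= -0.75 -> could be stanine 4
  z >= -0.25 -> could be stanine 5
  z < 0.25
  z < 0.75
  z < 1.25
  z < 1.75
Highest qualifying boundary gives stanine = 5

5


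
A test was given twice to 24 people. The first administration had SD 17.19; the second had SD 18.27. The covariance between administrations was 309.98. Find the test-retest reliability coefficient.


r = cov(X,Y) / (SD_X * SD_Y)
r = 309.98 / (17.19 * 18.27)
r = 309.98 / 314.0613
r = 0.987

0.987


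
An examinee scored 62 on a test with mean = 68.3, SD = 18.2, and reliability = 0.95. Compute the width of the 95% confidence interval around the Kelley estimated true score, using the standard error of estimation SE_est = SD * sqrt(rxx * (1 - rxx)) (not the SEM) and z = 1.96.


True score estimate = 0.95*62 + 0.05*68.3 = 62.315
SE_est = SD * sqrt(rxx * (1 - rxx)) = 18.2 * sqrt(0.95 * 0.05) = 18.2 * sqrt(0.0475) = 3.966598
CI = T_est +/- z * SE_est, so width = 2 * z * SE_est = 2 * 1.96 * 3.966598
Width = 15.5491

15.5491


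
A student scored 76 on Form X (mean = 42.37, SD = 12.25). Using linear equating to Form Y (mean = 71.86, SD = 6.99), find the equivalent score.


slope = SD_Y / SD_X = 6.99 / 12.25 ~ 0.5706
intercept = mean_Y - slope * mean_X = 71.86 - (6.99 / 12.25) * 42.37 ~ 47.6832
Y = slope * X + intercept. To avoid rounding drift from the rounded slope/intercept, evaluate the equivalent form Y = mean_Y + SD_Y * (X - mean_X) / SD_X at full precision:
Y = 71.86 + 6.99 * (76 - 42.37) / 12.25
Y = 71.86 + 6.99 * 33.63 / 12.25
Y = 71.86 + 235.0737 / 12.25
Y = 71.86 + 19.1897
Y = 91.0497

91.0497


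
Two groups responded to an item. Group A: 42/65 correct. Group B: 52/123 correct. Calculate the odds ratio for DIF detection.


Odds_A = 42/23 = 1.8261
Odds_B = 52/71 = 0.7324
OR = Odds_A / Odds_B = 1.8261 / 0.7324
Exactly, OR = (42 * 71) / (23 * 52) = 2982 / 1196
OR = 2.4933

2.4933


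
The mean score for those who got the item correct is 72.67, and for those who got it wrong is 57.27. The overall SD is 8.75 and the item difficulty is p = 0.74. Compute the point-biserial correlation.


q = 1 - p = 0.26
rpb = ((M1 - M0) / SD) * sqrt(p * q)
rpb = ((72.67 - 57.27) / 8.75) * sqrt(0.74 * 0.26)
rpb = 0.772

0.772


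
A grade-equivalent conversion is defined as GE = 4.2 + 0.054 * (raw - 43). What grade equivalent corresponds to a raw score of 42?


raw - median = 42 - 43 = -1
slope * diff = 0.054 * -1 = -0.054
GE = 4.2 + -0.054
GE = 4.146

4.146


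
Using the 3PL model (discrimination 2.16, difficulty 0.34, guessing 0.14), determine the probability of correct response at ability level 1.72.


logit = 2.16*(1.72 - 0.34) = 2.9808
P* = 1/(1 + exp(-2.9808)) = 0.9517
P = 0.14 + (1 - 0.14) * 0.9517
P = 0.9585

0.9585


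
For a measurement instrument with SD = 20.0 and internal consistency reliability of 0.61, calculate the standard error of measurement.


SEM = SD * sqrt(1 - rxx)
SEM = 20.0 * sqrt(1 - 0.61)
SEM = 20.0 * sqrt(0.39) = 20.0 * 0.6245
SEM = 12.49

12.49


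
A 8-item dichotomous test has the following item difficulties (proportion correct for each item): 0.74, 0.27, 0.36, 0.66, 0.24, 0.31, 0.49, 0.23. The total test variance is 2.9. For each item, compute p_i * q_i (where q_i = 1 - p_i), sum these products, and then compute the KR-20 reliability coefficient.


For each item, compute p_i * q_i:
  Item 1: 0.74 * 0.26 = 0.1924
  Item 2: 0.27 * 0.73 = 0.1971
  Item 3: 0.36 * 0.64 = 0.2304
  Item 4: 0.66 * 0.34 = 0.2244
  Item 5: 0.24 * 0.76 = 0.1824
  Item 6: 0.31 * 0.69 = 0.2139
  Item 7: 0.49 * 0.51 = 0.2499
  Item 8: 0.23 * 0.77 = 0.1771
Sum(p_i * q_i) = 0.1924 + 0.1971 + 0.2304 + 0.2244 + 0.1824 + 0.2139 + 0.2499 + 0.1771 = 1.6676
KR-20 = (k/(k-1)) * (1 - Sum(p_i*q_i) / Var_total)
= (8/7) * (1 - 1.6676/2.9)
= 1.1429 * 0.425
KR-20 = 0.4857

0.4857


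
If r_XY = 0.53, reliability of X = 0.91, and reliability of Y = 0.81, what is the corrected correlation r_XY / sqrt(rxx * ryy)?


r_corrected = rxy / sqrt(rxx * ryy)
= 0.53 / sqrt(0.91 * 0.81)
= 0.53 / sqrt(0.7371)
= 0.53 / 0.858545
r_corrected = 0.6173

0.6173


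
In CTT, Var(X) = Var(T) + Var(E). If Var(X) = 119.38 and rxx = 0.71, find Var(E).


var_true = rxx * var_obs = 0.71 * 119.38 = 84.7598
var_error = var_obs - var_true
var_error = 119.38 - 84.7598
var_error = 34.6202

34.6202


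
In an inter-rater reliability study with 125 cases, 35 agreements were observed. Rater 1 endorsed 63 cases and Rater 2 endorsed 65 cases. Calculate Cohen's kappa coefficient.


P_o = 35/125 = 0.28
P_e = (63*65 + 62*60) / 15625 = 0.50016
kappa = (P_o - P_e) / (1 - P_e)
kappa = (0.28 - 0.50016) / (1 - 0.50016)
kappa = -0.4405

-0.4405


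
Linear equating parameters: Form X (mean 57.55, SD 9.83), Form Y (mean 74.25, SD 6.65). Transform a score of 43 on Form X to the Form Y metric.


slope = SD_Y / SD_X = 6.65 / 9.83 ~ 0.6765
intercept = mean_Y - slope * mean_X = 74.25 - (6.65 / 9.83) * 57.55 ~ 35.3174
Y = slope * X + intercept. To avoid rounding drift from the rounded slope/intercept, evaluate the equivalent form Y = mean_Y + SD_Y * (X - mean_X) / SD_X at full precision:
Y = 74.25 + 6.65 * (43 - 57.55) / 9.83
Y = 74.25 - 6.65 * 14.55 / 9.83
Y = 74.25 - 96.7575 / 9.83
Y = 74.25 - 9.8431
Y = 64.4069

64.4069


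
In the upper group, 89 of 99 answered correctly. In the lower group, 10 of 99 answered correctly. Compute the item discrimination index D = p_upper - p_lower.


p_upper = 89/99 = 0.899
p_lower = 10/99 = 0.101
D = 0.899 - 0.101 = 0.798

0.798


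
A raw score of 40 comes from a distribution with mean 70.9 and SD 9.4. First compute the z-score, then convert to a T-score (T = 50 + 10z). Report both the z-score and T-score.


z = (X - mean) / SD = (40 - 70.9) / 9.4
z = -30.9 / 9.4
z = -3.2872
T-score = T = 50 + 10z
Carry z at full precision (z = -30.9 / 9.4) into the conversion:
T-score = 50 + 10 * (-30.9 / 9.4) = 50 + -309 / 9.4
T-score = 50 + -32.8723
T-score = 17.1277

17.1277


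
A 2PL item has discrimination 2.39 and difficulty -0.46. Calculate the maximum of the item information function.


For 2PL, max info at theta = b = -0.46
I_max = a^2 / 4 = 2.39^2 / 4
= 5.7121 / 4
I_max = 1.428

1.428


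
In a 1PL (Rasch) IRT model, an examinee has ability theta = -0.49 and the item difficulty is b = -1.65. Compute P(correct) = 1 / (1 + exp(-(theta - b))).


theta - b = -0.49 - -1.65 = 1.16
exp(-(theta - b)) = exp(-1.16) = 0.3135
P = 1 / (1 + 0.3135)
P = 0.7613

0.7613


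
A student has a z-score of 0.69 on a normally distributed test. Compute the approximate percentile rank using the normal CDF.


CDF(z) = 0.5 * (1 + erf(z/sqrt(2)))
erf(0.4879) = 0.5098
CDF = 0.7549
Percentile rank = 0.7549 * 100 = 75.49

75.49


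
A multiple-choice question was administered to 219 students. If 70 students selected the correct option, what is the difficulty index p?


Item difficulty p = number correct / total examinees
p = 70 / 219
p = 0.3196

0.3196


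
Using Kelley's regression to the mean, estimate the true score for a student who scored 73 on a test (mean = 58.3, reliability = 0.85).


T_est = rxx * X + (1 - rxx) * mean
T_est = 0.85 * 73 + 0.15 * 58.3
T_est = 62.05 + 8.745
T_est = 70.795

70.795


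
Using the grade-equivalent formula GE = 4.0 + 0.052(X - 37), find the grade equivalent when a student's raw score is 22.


raw - median = 22 - 37 = -15
slope * diff = 0.052 * -15 = -0.78
GE = 4.0 + -0.78
GE = 3.22

3.22


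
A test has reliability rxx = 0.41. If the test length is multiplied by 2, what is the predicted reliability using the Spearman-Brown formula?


r_new = (n * rxx) / (1 + (n-1) * rxx)
r_new = (2 * 0.41) / (1 + 1 * 0.41)
r_new = 0.82 / 1.41
r_new = 0.5816

0.5816


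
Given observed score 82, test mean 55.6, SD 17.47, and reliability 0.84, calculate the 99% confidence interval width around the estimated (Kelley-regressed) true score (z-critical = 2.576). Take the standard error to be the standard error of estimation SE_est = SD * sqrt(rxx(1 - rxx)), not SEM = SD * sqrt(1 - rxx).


True score estimate = 0.84*82 + 0.16*55.6 = 77.776
SE_est = SD * sqrt(rxx * (1 - rxx)) = 17.47 * sqrt(0.84 * 0.16) = 17.47 * sqrt(0.1344) = 6.404608
CI = T_est +/- z * SE_est, so width = 2 * z * SE_est = 2 * 2.576 * 6.404608
Width = 32.9965

32.9965


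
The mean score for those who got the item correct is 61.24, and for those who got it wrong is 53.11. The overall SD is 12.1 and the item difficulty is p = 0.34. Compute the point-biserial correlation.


q = 1 - p = 0.66
rpb = ((M1 - M0) / SD) * sqrt(p * q)
rpb = ((61.24 - 53.11) / 12.1) * sqrt(0.34 * 0.66)
rpb = 0.3183

0.3183


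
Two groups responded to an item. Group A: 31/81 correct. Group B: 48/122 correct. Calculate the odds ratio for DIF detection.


Odds_A = 31/50 = 0.62
Odds_B = 48/74 = 0.6486
OR = Odds_A / Odds_B = 0.62 / 0.6486
Exactly, OR = (31 * 74) / (50 * 48) = 2294 / 2400
OR = 0.9558

0.9558


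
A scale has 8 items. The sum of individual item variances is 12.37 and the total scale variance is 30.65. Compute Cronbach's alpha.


alpha = (k/(k-1)) * (1 - sum(si^2)/s_total^2)
= (8/7) * (1 - 12.37/30.65)
alpha = 0.6816

0.6816


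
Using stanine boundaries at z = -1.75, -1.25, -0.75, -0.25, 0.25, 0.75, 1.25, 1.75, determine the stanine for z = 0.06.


Stanine boundaries: [-1.75, -1.25, -0.75, -0.25, 0.25, 0.75, 1.25, 1.75]
z = 0.06
Check each boundary:
  z >= -1.75 -> could be stanine 2
  z >= -1.25 -> could be stanine 3
  z >= -0.75 -> could be stanine 4
  z >= -0.25 -> could be stanine 5
  z < 0.25
  z < 0.75
  z < 1.25
  z < 1.75
Highest qualifying boundary gives stanine = 5

5


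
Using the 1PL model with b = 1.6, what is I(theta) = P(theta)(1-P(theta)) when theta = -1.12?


P = 1/(1+exp(-(-1.12-1.6))) = 0.0618
I = P*(1-P) = 0.0618 * 0.9382
I = 0.058

0.058


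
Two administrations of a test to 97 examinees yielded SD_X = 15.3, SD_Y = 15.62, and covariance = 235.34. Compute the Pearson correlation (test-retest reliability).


r = cov(X,Y) / (SD_X * SD_Y)
r = 235.34 / (15.3 * 15.62)
r = 235.34 / 238.986
r = 0.9847

0.9847


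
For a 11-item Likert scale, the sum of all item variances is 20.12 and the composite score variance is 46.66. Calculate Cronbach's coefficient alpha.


alpha = (k/(k-1)) * (1 - sum(si^2)/s_total^2)
= (11/10) * (1 - 20.12/46.66)
alpha = 0.6257

0.6257


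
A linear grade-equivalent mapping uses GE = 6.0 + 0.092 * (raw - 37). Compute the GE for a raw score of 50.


raw - median = 50 - 37 = 13
slope * diff = 0.092 * 13 = 1.196
GE = 6.0 + 1.196
GE = 7.196

7.196


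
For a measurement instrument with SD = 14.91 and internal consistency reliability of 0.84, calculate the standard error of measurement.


SEM = SD * sqrt(1 - rxx)
SEM = 14.91 * sqrt(1 - 0.84)
SEM = 14.91 * sqrt(0.16) = 14.91 * 0.4
SEM = 5.964

5.964


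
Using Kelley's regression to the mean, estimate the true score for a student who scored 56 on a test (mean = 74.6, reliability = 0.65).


T_est = rxx * X + (1 - rxx) * mean
T_est = 0.65 * 56 + 0.35 * 74.6
T_est = 36.4 + 26.11
T_est = 62.51

62.51


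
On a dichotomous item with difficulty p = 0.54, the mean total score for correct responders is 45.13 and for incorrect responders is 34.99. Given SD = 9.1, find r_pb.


q = 1 - p = 0.46
rpb = ((M1 - M0) / SD) * sqrt(p * q)
rpb = ((45.13 - 34.99) / 9.1) * sqrt(0.54 * 0.46)
rpb = 0.5554

0.5554


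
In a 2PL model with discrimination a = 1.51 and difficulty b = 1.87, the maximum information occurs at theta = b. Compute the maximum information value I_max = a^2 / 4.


For 2PL, max info at theta = b = 1.87
I_max = a^2 / 4 = 1.51^2 / 4
= 2.2801 / 4
I_max = 0.57

0.57
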